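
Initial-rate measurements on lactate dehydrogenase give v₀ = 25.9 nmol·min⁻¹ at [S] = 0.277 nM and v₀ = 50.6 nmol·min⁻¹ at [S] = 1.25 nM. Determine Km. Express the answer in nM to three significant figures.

0.466 nM

From v = Vmax[S]/(Km+[S]), each point gives Vmax = v(Km+[S])/[S].
Equating: 25.9(Km+0.277)/0.277 = 50.6(Km+1.25)/1.25.
93.50·Km + 25.9 = 40.48·Km + 50.6, so (93.50 − 40.48)·Km = 50.6 − 25.9.
Km = 24.70/53.02 = 0.466 nM; then Vmax = 25.9(0.466+0.277)/0.277 = 69.5 nmol·min⁻¹.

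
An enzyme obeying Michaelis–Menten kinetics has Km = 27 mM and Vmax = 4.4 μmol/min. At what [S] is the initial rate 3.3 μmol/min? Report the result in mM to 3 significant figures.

81.0 mM

Rearranging v = Vmax[S]/(Km+[S]) gives [S] = Km·v/(Vmax − v).
[S] = 27 × 3.3 / (4.4 − 3.3) = 89.10/1.100 = 81.0 mM.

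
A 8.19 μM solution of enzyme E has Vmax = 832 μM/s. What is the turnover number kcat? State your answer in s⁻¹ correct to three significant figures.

102 s⁻¹

kcat = Vmax/[E]total = 832 μM/s / 8.19 μM = 102 s⁻¹.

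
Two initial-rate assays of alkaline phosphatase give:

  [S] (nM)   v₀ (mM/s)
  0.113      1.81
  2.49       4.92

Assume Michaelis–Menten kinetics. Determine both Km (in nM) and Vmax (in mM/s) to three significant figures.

Km = 0.221 nM; Vmax = 5.36 mM/s

In reciprocal form, 1/v = (Km/Vmax)·(1/[S]) + 1/Vmax. The two points give (1/[S], 1/v) = (8.850, 0.5525) and (0.4016, 0.2033).
Slope = (0.5525 − 0.2033)/(8.850 − 0.4016) = 0.04134; intercept = 0.5525 − 0.04134×8.850 = 0.1866.
Vmax = 1/intercept = 5.36 mM/s; Km = slope × Vmax = 0.04134 × 5.36 = 0.221 nM.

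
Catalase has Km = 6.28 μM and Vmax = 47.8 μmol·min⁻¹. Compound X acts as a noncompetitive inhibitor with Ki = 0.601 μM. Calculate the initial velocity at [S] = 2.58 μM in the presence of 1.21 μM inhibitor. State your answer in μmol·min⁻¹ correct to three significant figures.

With α = 1 + [I]/Ki = 1 + 1.21/0.601 = 3.013, the noncompetitive rate law is v = (Vmax/α)·[S] / (Km + [S]).
v = (47.8/3.013)×2.58 / (6.28 + 2.58) = 40.93/8.860 = 4.62 μmol·min⁻¹.

4.62 μmol·min⁻¹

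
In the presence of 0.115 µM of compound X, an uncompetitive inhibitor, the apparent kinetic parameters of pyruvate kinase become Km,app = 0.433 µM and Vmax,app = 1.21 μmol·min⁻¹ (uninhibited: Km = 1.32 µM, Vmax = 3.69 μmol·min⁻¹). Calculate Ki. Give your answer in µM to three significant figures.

0.0561 µM

Uncompetitive: Vmax,app = Vmax/α (and Km,app = Km/α) with α = 1 + [I]/Ki.
α = Vmax/Vmax,app = 3.69/1.21 = 3.050.
Ki = [I]/(α − 1) = 0.115/2.050 = 0.0561 µM.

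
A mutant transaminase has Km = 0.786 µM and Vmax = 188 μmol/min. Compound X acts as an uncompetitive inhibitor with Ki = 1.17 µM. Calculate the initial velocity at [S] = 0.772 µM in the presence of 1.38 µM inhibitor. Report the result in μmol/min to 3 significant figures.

α = 1 + [I]/Ki = 1 + 1.38/1.17 = 2.179.
For an uncompetitive inhibitor, both parameters are divided by α, giving Vmax/α and Km/α: Km,app = 0.361 µM, Vmax,app = 86.3 μmol/min.
v = Vmax,app·[S]/(Km,app + [S]) = 86.3 × 0.772/(0.361 + 0.772) = 58.8 μmol/min.

58.8 μmol/min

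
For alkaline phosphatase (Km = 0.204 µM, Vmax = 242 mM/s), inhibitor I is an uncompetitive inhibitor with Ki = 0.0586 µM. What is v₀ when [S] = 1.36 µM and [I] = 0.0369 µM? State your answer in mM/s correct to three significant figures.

136 mM/s

With α = 1 + [I]/Ki = 1 + 0.0369/0.0586 = 1.630, the uncompetitive rate law is v = (Vmax/α)·[S] / (Km/α + [S]).
v = (242/1.630)×1.36 / (0.204/1.630 + 1.36) = 202.0/1.485 = 136 mM/s.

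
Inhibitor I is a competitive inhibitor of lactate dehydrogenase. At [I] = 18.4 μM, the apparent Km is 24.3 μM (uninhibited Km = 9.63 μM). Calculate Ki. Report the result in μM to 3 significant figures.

12.1 μM

Competitive: Km,app = α·Km with α = 1 + [I]/Ki.
α = Km,app/Km = 24.3/9.63 = 2.523.
Since α = 1 + [I]/Ki, [I]/Ki = 2.523 − 1 = 1.523 and Ki = 18.4/1.523 = 12.1 μM.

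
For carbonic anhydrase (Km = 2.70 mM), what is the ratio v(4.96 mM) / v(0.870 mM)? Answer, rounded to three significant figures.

The fractional saturations are [S]/(Km+[S]) = 0.870/3.570 = 0.2437 and 4.96/7.660 = 0.6475.
v₂/v₁ is just their ratio: 0.6475/0.2437 = 2.66.

2.66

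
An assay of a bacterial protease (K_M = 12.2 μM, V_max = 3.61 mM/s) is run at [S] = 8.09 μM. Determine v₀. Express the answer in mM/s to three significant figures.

1.44 mM/s

[S]/(Km+[S]) = 8.09/20.29 = 0.3987, the fractional saturation.
v = 0.3987 × Vmax = 0.3987 × 3.61 = 1.44 mM/s.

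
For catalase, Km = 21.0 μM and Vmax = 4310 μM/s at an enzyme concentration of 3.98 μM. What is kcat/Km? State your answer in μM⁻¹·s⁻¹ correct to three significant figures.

kcat = Vmax/[E]total = 4310/3.98 = 1080 s⁻¹.
kcat/Km = 1080/21.0 = 51.6 μM⁻¹·s⁻¹.

51.6 μM⁻¹·s⁻¹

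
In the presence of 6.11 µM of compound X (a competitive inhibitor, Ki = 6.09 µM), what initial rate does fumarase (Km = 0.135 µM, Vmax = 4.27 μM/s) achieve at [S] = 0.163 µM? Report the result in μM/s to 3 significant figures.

1.61 μM/s

α = 1 + [I]/Ki = 1 + 6.11/6.09 = 2.003.
For a competitive inhibitor, Vmax is unchanged and the apparent Km becomes α·Km: Km,app = 0.270 µM, Vmax,app = 4.27 μM/s.
v = Vmax,app·[S]/(Km,app + [S]) = 4.27 × 0.163/(0.270 + 0.163) = 1.61 μM/s.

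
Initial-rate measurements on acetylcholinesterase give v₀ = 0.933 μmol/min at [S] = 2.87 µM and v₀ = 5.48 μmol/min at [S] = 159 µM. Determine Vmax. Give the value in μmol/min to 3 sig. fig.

From v = Vmax[S]/(Km+[S]), each point gives Vmax = v(Km+[S])/[S].
Equating: 0.933(Km+2.87)/2.87 = 5.48(Km+159)/159.
0.3251·Km + 0.933 = 0.03447·Km + 5.48, so (0.3251 − 0.03447)·Km = 5.48 − 0.933.
Km = 4.547/0.2906 = 15.6 µM; then Vmax = 0.933(15.6+2.87)/2.87 = 6.02 μmol/min.

6.02 μmol/min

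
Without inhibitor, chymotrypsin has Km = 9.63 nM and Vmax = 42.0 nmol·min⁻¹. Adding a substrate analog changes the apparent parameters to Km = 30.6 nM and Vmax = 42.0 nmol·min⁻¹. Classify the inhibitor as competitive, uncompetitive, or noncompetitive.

Km increases (9.63 → 30.6 nM) while Vmax is unchanged — the hallmark of competitive inhibition.

competitive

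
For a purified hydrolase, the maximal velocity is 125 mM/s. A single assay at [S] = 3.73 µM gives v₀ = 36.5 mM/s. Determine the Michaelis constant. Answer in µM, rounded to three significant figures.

9.04 µM

From v = Vmax[S]/(Km+[S]), Km = [S](Vmax − v)/v.
Km = 3.73 × (125 − 36.5) / 36.5 = 330.1/36.5 = 9.04 µM.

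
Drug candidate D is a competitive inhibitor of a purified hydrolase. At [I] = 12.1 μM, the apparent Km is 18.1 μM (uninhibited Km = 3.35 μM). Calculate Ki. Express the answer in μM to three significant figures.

Competitive: Km,app = α·Km with α = 1 + [I]/Ki.
α = Km,app/Km = 18.1/3.35 = 5.403.
Since α = 1 + [I]/Ki, [I]/Ki = 5.403 − 1 = 4.403 and Ki = 12.1/4.403 = 2.75 μM.

2.75 μM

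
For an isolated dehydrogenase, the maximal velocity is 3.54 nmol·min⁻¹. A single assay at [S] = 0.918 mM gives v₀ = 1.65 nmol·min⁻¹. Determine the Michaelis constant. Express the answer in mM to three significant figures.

v/Vmax = 1.65/3.54 = 0.4661 = [S]/(Km+[S]).
So Km + [S] = [S]/0.4661 = 1.970 mM, giving Km = 1.970 − 0.918 = 1.05 mM.

1.05 mM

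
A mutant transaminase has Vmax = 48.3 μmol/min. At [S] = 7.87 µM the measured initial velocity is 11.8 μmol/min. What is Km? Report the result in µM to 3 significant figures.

From v = Vmax[S]/(Km+[S]), Km = [S](Vmax − v)/v.
Km = 7.87 × (48.3 − 11.8) / 11.8 = 287.3/11.8 = 24.3 µM.

24.3 µM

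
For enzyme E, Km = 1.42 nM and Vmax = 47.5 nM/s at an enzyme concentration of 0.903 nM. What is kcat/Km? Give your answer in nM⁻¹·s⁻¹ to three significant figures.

37.0 nM⁻¹·s⁻¹

kcat = Vmax/[E]total = 47.5/0.903 = 52.6 s⁻¹.
kcat/Km = 52.6/1.42 = 37.0 nM⁻¹·s⁻¹.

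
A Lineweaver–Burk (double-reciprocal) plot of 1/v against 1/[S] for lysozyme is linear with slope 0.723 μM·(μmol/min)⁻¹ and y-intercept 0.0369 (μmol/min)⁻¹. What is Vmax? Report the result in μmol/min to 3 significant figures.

27.1 μmol/min

The y-intercept of a Lineweaver–Burk plot equals 1/Vmax, so Vmax = 1/0.0369 = 27.1 μmol/min.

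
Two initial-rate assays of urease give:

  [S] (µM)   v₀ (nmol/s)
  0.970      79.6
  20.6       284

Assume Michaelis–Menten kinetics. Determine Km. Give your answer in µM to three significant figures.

2.99 µM

In reciprocal form, 1/v = (Km/Vmax)·(1/[S]) + 1/Vmax. The two points give (1/[S], 1/v) = (1.031, 0.01256) and (0.04854, 0.003521).
Slope = (0.01256 − 0.003521)/(1.031 − 0.04854) = 0.009204; intercept = 0.01256 − 0.009204×1.031 = 0.003074.
Vmax = 1/intercept = 325 nmol/s; Km = slope × Vmax = 0.009204 × 325 = 2.99 µM.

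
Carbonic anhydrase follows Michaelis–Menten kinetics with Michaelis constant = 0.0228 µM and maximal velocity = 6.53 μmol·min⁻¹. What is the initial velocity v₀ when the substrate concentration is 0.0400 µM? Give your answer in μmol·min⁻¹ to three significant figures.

[S]/(Km+[S]) = 0.0400/0.06280 = 0.6369, the fractional saturation.
v = 0.6369 × Vmax = 0.6369 × 6.53 = 4.16 μmol·min⁻¹.

4.16 μmol·min⁻¹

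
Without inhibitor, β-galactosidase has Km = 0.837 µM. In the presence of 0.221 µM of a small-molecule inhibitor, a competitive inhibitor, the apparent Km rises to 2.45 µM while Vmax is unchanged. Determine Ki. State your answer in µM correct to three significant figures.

0.115 µM

Competitive: Km,app = α·Km with α = 1 + [I]/Ki.
α = Km,app/Km = 2.45/0.837 = 2.927.
Since α = 1 + [I]/Ki, [I]/Ki = 2.927 − 1 = 1.927 and Ki = 0.221/1.927 = 0.115 µM.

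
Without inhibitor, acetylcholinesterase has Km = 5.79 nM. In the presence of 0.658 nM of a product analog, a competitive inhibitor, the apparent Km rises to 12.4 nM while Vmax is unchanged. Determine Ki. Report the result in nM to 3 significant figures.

Competitive: Km,app = α·Km with α = 1 + [I]/Ki.
α = Km,app/Km = 12.4/5.79 = 2.142.
Ki = [I]/(α − 1) = 0.658/1.142 = 0.576 nM.

0.576 nM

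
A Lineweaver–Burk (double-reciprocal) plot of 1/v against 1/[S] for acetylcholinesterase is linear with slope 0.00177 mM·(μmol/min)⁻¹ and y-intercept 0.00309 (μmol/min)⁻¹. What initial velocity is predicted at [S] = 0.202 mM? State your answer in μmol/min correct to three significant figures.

84.4 μmol/min

The y-intercept is 1/Vmax, so Vmax = 1/0.00309 = 324 μmol/min.
The slope is Km/Vmax, so Km = 0.00177 × 324 = 0.573 mM.
Then v = 324 × 0.202/(0.573 + 0.202) = 84.4 μmol/min.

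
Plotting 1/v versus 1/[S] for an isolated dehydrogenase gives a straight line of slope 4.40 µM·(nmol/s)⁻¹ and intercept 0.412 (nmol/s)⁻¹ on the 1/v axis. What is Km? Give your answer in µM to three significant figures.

y-intercept = 1/Vmax ⇒ Vmax = 2.43 nmol/s; slope = Km/Vmax ⇒ Km = slope × Vmax.
Km = 4.40 × 2.43 = 10.7 µM.

10.7 µM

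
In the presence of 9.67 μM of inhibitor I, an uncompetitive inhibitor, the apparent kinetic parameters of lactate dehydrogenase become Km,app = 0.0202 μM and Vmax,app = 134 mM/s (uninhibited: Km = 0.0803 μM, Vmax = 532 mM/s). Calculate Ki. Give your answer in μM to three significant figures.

Uncompetitive: Vmax,app = Vmax/α (and Km,app = Km/α) with α = 1 + [I]/Ki.
α = Vmax/Vmax,app = 532/134 = 3.970.
Ki = [I]/(α − 1) = 9.67/2.970 = 3.26 μM.

3.26 μM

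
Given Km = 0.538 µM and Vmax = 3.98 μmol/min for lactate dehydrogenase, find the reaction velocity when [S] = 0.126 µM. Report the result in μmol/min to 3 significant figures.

0.755 μmol/min

v = Vmax·[S]/(Km + [S]) = 3.98 × 0.126 / (0.538 + 0.126)
  = 0.5015 / 0.6640 = 0.755 μmol/min.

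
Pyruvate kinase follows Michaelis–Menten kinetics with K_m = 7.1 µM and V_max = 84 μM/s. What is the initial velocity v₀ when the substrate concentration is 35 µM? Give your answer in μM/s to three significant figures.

69.8 μM/s

v = Vmax·[S]/(Km + [S]) = 84 × 35 / (7.1 + 35)
  = 2940 / 42.10 = 69.8 μM/s.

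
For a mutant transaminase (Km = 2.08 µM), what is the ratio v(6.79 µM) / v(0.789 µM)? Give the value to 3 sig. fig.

2.78

Since Vmax cancels, v₂/v₁ = [S]₂(Km+[S]₁) / [S]₁(Km+[S]₂).
= 6.79×(2.08+0.789) / (0.789×(2.08+6.79)) = 19.48/6.998 = 2.78.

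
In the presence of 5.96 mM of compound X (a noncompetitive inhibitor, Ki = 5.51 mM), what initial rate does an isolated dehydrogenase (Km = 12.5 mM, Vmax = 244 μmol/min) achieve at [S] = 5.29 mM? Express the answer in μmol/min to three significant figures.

α = 1 + [I]/Ki = 1 + 5.96/5.51 = 2.082.
For a noncompetitive inhibitor, Vmax is reduced to Vmax/α while Km is unchanged: Km,app = 12.5 mM, Vmax,app = 117 μmol/min.
v = Vmax,app·[S]/(Km,app + [S]) = 117 × 5.29/(12.5 + 5.29) = 34.9 μmol/min.

34.9 μmol/min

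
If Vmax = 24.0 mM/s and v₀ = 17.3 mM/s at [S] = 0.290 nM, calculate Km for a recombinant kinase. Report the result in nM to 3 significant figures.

v/Vmax = 17.3/24.0 = 0.7208 = [S]/(Km+[S]).
So Km + [S] = [S]/0.7208 = 0.4023 nM, giving Km = 0.4023 − 0.290 = 0.112 nM.

0.112 nM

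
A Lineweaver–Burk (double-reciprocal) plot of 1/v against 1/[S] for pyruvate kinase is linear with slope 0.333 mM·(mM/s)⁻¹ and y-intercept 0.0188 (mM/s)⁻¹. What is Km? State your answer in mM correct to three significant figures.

y-intercept = 1/Vmax ⇒ Vmax = 53.2 mM/s; slope = Km/Vmax ⇒ Km = slope × Vmax.
Km = 0.333 × 53.2 = 17.7 mM.

17.7 mM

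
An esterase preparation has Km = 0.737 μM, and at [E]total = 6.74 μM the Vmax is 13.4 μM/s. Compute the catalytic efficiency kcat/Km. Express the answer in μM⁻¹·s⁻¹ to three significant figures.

kcat = Vmax/[E]total = 13.4/6.74 = 1.99 s⁻¹.
kcat/Km = 1.99/0.737 = 2.70 μM⁻¹·s⁻¹.

2.70 μM⁻¹·s⁻¹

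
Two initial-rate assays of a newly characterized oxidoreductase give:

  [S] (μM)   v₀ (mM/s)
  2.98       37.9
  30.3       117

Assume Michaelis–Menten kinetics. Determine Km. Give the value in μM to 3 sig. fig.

8.93 μM

In reciprocal form, 1/v = (Km/Vmax)·(1/[S]) + 1/Vmax. The two points give (1/[S], 1/v) = (0.3356, 0.02639) and (0.03300, 0.008547).
Slope = (0.02639 − 0.008547)/(0.3356 − 0.03300) = 0.05896; intercept = 0.02639 − 0.05896×0.3356 = 0.006601.
Vmax = 1/intercept = 151 mM/s; Km = slope × Vmax = 0.05896 × 151 = 8.93 μM.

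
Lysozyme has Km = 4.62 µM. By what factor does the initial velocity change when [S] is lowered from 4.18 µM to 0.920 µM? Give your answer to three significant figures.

The fractional saturations are [S]/(Km+[S]) = 4.18/8.800 = 0.4750 and 0.920/5.540 = 0.1661.
v₂/v₁ is just their ratio: 0.1661/0.4750 = 0.350.

0.350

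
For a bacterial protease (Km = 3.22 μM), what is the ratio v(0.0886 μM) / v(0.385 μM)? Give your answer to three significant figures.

0.251

Since Vmax cancels, v₂/v₁ = [S]₂(Km+[S]₁) / [S]₁(Km+[S]₂).
= 0.0886×(3.22+0.385) / (0.385×(3.22+0.0886)) = 0.3194/1.274 = 0.251.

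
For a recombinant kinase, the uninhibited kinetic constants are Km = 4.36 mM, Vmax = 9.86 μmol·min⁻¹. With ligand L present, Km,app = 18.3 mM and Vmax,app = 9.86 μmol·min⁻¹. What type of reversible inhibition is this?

Km increases (4.36 → 18.3 mM) while Vmax is unchanged — the hallmark of competitive inhibition.

competitive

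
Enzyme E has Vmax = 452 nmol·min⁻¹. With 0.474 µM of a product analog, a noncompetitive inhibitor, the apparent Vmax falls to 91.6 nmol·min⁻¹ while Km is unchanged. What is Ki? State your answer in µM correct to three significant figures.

Noncompetitive: Vmax,app = Vmax/α with α = 1 + [I]/Ki.
α = Vmax/Vmax,app = 452/91.6 = 4.934.
Since α = 1 + [I]/Ki, [I]/Ki = 4.934 − 1 = 3.934 and Ki = 0.474/3.934 = 0.120 µM.

0.120 µM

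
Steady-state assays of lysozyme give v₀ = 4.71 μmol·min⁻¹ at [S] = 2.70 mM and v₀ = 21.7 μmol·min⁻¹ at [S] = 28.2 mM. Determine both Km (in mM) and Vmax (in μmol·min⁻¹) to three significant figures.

Km = 17.4 mM; Vmax = 35.1 μmol·min⁻¹

From v = Vmax[S]/(Km+[S]), each point gives Vmax = v(Km+[S])/[S].
Equating: 4.71(Km+2.70)/2.70 = 21.7(Km+28.2)/28.2.
1.744·Km + 4.71 = 0.7695·Km + 21.7, so (1.744 − 0.7695)·Km = 21.7 − 4.71.
Km = 16.99/0.9749 = 17.4 mM; then Vmax = 4.71(17.4+2.70)/2.70 = 35.1 μmol·min⁻¹.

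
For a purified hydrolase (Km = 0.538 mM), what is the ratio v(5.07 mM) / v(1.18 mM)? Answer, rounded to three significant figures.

1.32

The fractional saturations are [S]/(Km+[S]) = 1.18/1.718 = 0.6868 and 5.07/5.608 = 0.9041.
v₂/v₁ is just their ratio: 0.9041/0.6868 = 1.32.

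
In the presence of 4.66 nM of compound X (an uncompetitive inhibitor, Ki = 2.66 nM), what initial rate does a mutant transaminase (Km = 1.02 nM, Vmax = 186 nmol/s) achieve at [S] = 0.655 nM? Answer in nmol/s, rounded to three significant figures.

43.2 nmol/s

With α = 1 + [I]/Ki = 1 + 4.66/2.66 = 2.752, the uncompetitive rate law is v = (Vmax/α)·[S] / (Km/α + [S]).
v = (186/2.752)×0.655 / (1.02/2.752 + 0.655) = 44.27/1.026 = 43.2 nmol/s.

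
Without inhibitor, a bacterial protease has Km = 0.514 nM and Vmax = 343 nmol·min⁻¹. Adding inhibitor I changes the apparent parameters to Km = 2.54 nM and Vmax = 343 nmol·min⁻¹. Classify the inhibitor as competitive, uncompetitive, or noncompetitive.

competitive

Km increases (0.514 → 2.54 nM) while Vmax is unchanged — the hallmark of competitive inhibition.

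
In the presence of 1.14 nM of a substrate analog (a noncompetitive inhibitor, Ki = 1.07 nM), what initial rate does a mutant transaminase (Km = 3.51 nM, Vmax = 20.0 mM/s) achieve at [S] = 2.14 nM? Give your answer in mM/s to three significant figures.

With α = 1 + [I]/Ki = 1 + 1.14/1.07 = 2.065, the noncompetitive rate law is v = (Vmax/α)·[S] / (Km + [S]).
v = (20.0/2.065)×2.14 / (3.51 + 2.14) = 20.72/5.650 = 3.67 mM/s.

3.67 mM/s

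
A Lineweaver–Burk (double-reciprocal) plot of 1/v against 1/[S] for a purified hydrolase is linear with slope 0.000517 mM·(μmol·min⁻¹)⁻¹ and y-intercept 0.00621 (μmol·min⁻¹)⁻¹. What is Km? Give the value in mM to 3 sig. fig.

0.0833 mM

y-intercept = 1/Vmax ⇒ Vmax = 161 μmol·min⁻¹; slope = Km/Vmax ⇒ Km = slope × Vmax.
Km = 0.000517 × 161 = 0.0833 mM.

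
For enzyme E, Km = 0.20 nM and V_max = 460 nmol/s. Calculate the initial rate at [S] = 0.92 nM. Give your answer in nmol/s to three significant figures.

378 nmol/s

v = Vmax·[S]/(Km + [S]) = 460 × 0.92 / (0.20 + 0.92)
  = 423.2 / 1.120 = 378 nmol/s.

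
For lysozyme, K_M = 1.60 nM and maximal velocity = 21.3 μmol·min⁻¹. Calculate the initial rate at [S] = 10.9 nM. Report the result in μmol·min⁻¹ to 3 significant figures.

18.6 μmol·min⁻¹

[S]/(Km+[S]) = 10.9/12.50 = 0.8720, the fractional saturation.
v = 0.8720 × Vmax = 0.8720 × 21.3 = 18.6 μmol·min⁻¹.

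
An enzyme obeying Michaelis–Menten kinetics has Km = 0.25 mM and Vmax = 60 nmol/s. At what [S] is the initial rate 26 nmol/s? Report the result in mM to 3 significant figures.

0.191 mM

The required fractional saturation is v/Vmax = 26/60 = 0.4333.
Then [S]/(Km+[S]) = 0.4333 ⇒ [S] = 0.25 × 0.4333/(1 − 0.4333) = 0.191 mM.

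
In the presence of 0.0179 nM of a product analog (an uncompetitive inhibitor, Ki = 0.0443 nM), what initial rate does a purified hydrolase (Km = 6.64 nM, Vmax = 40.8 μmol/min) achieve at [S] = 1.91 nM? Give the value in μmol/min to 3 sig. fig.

With α = 1 + [I]/Ki = 1 + 0.0179/0.0443 = 1.404, the uncompetitive rate law is v = (Vmax/α)·[S] / (Km/α + [S]).
v = (40.8/1.404)×1.91 / (6.64/1.404 + 1.91) = 55.50/6.639 = 8.36 μmol/min.

8.36 μmol/min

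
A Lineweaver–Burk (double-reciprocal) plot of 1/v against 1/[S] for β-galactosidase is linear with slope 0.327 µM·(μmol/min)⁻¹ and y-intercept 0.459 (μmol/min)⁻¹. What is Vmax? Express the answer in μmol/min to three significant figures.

The y-intercept of a Lineweaver–Burk plot equals 1/Vmax, so Vmax = 1/0.459 = 2.18 μmol/min.

2.18 μmol/min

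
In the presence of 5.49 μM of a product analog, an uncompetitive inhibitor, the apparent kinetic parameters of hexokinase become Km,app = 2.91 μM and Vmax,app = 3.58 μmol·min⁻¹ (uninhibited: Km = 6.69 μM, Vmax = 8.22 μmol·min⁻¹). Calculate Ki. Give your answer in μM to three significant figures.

Uncompetitive: Vmax,app = Vmax/α (and Km,app = Km/α) with α = 1 + [I]/Ki.
α = Vmax/Vmax,app = 8.22/3.58 = 2.296.
Since α = 1 + [I]/Ki, [I]/Ki = 2.296 − 1 = 1.296 and Ki = 5.49/1.296 = 4.24 μM.

4.24 μM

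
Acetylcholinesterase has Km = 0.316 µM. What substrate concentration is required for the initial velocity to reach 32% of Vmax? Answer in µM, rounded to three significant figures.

0.149 µM

v/Vmax = [S]/(Km+[S]) = 0.32, so [S] = Km·0.32/(1 − 0.32) = 0.316 × 0.4706.
[S] = 0.149 µM.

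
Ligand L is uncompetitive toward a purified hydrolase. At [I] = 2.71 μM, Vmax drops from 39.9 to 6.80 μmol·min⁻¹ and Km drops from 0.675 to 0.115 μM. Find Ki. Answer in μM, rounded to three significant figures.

0.557 μM

Uncompetitive: Vmax,app = Vmax/α (and Km,app = Km/α) with α = 1 + [I]/Ki.
α = Vmax/Vmax,app = 39.9/6.80 = 5.868.
Since α = 1 + [I]/Ki, [I]/Ki = 5.868 − 1 = 4.868 and Ki = 2.71/4.868 = 0.557 μM.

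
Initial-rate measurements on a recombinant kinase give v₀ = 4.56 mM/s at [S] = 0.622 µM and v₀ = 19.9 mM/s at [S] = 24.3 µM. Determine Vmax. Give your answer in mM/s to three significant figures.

From v = Vmax[S]/(Km+[S]), each point gives Vmax = v(Km+[S])/[S].
Equating: 4.56(Km+0.622)/0.622 = 19.9(Km+24.3)/24.3.
7.331·Km + 4.56 = 0.8189·Km + 19.9, so (7.331 − 0.8189)·Km = 19.9 − 4.56.
Km = 15.34/6.512 = 2.36 µM; then Vmax = 4.56(2.36+0.622)/0.622 = 21.8 mM/s.

21.8 mM/s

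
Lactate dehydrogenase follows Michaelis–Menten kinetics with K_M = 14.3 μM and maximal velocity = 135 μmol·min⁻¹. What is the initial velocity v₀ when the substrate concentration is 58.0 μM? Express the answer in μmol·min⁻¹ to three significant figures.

v = Vmax·[S]/(Km + [S]) = 135 × 58.0 / (14.3 + 58.0)
  = 7830 / 72.30 = 108 μmol·min⁻¹.

108 μmol·min⁻¹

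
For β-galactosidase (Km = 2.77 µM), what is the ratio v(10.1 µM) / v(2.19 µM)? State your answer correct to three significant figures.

1.78

Since Vmax cancels, v₂/v₁ = [S]₂(Km+[S]₁) / [S]₁(Km+[S]₂).
= 10.1×(2.77+2.19) / (2.19×(2.77+10.1)) = 50.10/28.19 = 1.78.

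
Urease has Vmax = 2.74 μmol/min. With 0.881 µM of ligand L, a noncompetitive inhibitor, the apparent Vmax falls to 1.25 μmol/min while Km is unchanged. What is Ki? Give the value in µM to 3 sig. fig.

0.739 µM

Noncompetitive: Vmax,app = Vmax/α with α = 1 + [I]/Ki.
α = Vmax/Vmax,app = 2.74/1.25 = 2.192.
Since α = 1 + [I]/Ki, [I]/Ki = 2.192 − 1 = 1.192 and Ki = 0.881/1.192 = 0.739 µM.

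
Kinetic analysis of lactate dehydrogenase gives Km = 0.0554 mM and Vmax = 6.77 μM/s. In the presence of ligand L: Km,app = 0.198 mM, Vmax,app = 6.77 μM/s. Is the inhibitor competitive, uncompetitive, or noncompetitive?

competitive

Km increases (0.0554 → 0.198 mM) while Vmax is unchanged — the hallmark of competitive inhibition.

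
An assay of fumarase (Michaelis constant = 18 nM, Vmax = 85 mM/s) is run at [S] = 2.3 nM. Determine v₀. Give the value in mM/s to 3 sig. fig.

9.63 mM/s

v = Vmax·[S]/(Km + [S]) = 85 × 2.3 / (18 + 2.3)
  = 195.5 / 20.30 = 9.63 mM/s.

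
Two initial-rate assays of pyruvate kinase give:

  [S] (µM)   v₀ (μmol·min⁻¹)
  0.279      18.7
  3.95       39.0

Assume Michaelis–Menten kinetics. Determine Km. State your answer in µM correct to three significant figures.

From v = Vmax[S]/(Km+[S]), each point gives Vmax = v(Km+[S])/[S].
Equating: 18.7(Km+0.279)/0.279 = 39.0(Km+3.95)/3.95.
67.03·Km + 18.7 = 9.873·Km + 39.0, so (67.03 − 9.873)·Km = 39.0 − 18.7.
Km = 20.30/57.15 = 0.355 µM; then Vmax = 18.7(0.355+0.279)/0.279 = 42.5 μmol·min⁻¹.

0.355 µM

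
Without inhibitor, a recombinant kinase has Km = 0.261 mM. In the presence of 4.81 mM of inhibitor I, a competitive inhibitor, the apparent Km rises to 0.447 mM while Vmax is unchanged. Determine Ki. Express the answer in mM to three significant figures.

Competitive: Km,app = α·Km with α = 1 + [I]/Ki.
α = Km,app/Km = 0.447/0.261 = 1.713.
Ki = [I]/(α − 1) = 4.81/0.7126 = 6.75 mM.

6.75 mM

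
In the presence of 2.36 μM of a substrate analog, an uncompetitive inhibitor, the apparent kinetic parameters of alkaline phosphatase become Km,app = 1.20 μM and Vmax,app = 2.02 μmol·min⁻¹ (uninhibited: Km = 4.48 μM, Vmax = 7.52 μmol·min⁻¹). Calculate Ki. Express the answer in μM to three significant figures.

Uncompetitive: Vmax,app = Vmax/α (and Km,app = Km/α) with α = 1 + [I]/Ki.
α = Vmax/Vmax,app = 7.52/2.02 = 3.723.
Ki = [I]/(α − 1) = 2.36/2.723 = 0.867 μM.

0.867 μM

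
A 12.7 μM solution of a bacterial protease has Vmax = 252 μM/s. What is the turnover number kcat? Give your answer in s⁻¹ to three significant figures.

kcat = Vmax/[E]total = 252 μM/s / 12.7 μM = 19.8 s⁻¹.

19.8 s⁻¹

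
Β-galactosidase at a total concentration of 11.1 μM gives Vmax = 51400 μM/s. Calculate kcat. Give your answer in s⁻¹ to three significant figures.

kcat = Vmax/[E]total = 51400 μM/s / 11.1 μM = 4630 s⁻¹.

4630 s⁻¹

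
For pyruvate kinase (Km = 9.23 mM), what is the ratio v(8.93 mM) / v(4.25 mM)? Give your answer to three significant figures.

Since Vmax cancels, v₂/v₁ = [S]₂(Km+[S]₁) / [S]₁(Km+[S]₂).
= 8.93×(9.23+4.25) / (4.25×(9.23+8.93)) = 120.4/77.18 = 1.56.

1.56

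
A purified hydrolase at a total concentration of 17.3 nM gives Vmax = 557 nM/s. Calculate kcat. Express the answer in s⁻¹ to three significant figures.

kcat = Vmax/[E]total = 557 nM/s / 17.3 nM = 32.2 s⁻¹.

32.2 s⁻¹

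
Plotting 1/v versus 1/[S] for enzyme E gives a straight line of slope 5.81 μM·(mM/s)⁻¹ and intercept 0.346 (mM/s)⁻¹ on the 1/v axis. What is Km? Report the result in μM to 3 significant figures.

y-intercept = 1/Vmax ⇒ Vmax = 2.89 mM/s; slope = Km/Vmax ⇒ Km = slope × Vmax.
Km = 5.81 × 2.89 = 16.8 μM.

16.8 μM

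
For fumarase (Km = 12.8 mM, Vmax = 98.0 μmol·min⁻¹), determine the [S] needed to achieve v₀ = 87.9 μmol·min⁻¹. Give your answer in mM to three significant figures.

111 mM

The required fractional saturation is v/Vmax = 87.9/98.0 = 0.8969.
Then [S]/(Km+[S]) = 0.8969 ⇒ [S] = 12.8 × 0.8969/(1 − 0.8969) = 111 mM.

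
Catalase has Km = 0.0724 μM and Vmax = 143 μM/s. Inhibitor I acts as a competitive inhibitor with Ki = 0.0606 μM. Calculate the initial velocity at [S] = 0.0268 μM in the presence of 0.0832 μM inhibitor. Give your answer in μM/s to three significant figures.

α = 1 + [I]/Ki = 1 + 0.0832/0.0606 = 2.373.
For a competitive inhibitor, Vmax is unchanged and the apparent Km becomes α·Km: Km,app = 0.172 μM, Vmax,app = 143 μM/s.
v = Vmax,app·[S]/(Km,app + [S]) = 143 × 0.0268/(0.172 + 0.0268) = 19.3 μM/s.

19.3 μM/s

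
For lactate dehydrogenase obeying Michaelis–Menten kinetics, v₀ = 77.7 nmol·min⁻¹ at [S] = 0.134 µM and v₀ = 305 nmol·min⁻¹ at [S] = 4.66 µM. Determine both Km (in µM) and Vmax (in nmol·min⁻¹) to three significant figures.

From v = Vmax[S]/(Km+[S]), each point gives Vmax = v(Km+[S])/[S].
Equating: 77.7(Km+0.134)/0.134 = 305(Km+4.66)/4.66.
579.9·Km + 77.7 = 65.45·Km + 305, so (579.9 − 65.45)·Km = 305 − 77.7.
Km = 227.3/514.4 = 0.442 µM; then Vmax = 77.7(0.442+0.134)/0.134 = 334 nmol·min⁻¹.

Km = 0.442 µM; Vmax = 334 nmol·min⁻¹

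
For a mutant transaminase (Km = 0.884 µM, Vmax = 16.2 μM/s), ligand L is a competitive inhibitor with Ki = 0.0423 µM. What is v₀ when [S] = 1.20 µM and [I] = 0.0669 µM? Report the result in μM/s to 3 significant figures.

5.58 μM/s

With α = 1 + [I]/Ki = 1 + 0.0669/0.0423 = 2.582, the competitive rate law is v = Vmax[S] / (αKm + [S]).
v = 16.2×1.20 / (2.582×0.884 + 1.20) = 19.44/3.482 = 5.58 μM/s.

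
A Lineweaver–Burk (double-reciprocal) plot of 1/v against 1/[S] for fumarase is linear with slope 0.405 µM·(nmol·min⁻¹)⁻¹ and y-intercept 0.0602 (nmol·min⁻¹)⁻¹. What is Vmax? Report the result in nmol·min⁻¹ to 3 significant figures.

The y-intercept of a Lineweaver–Burk plot equals 1/Vmax, so Vmax = 1/0.0602 = 16.6 nmol·min⁻¹.

16.6 nmol·min⁻¹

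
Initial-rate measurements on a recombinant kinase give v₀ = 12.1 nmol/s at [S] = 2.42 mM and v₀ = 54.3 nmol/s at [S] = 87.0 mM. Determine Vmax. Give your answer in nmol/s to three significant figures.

60.3 nmol/s

In reciprocal form, 1/v = (Km/Vmax)·(1/[S]) + 1/Vmax. The two points give (1/[S], 1/v) = (0.4132, 0.08264) and (0.01149, 0.01842).
Slope = (0.08264 − 0.01842)/(0.4132 − 0.01149) = 0.1599; intercept = 0.08264 − 0.1599×0.4132 = 0.01658.
Vmax = 1/intercept = 60.3 nmol/s; Km = slope × Vmax = 0.1599 × 60.3 = 9.64 mM.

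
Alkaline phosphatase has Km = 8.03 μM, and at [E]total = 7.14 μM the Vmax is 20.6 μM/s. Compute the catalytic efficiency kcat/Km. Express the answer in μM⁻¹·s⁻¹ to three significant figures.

0.359 μM⁻¹·s⁻¹

kcat = Vmax/[E]total = 20.6/7.14 = 2.89 s⁻¹.
kcat/Km = 2.89/8.03 = 0.359 μM⁻¹·s⁻¹.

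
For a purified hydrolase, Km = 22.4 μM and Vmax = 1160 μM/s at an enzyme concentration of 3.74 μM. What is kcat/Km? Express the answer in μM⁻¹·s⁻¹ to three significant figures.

kcat = Vmax/[E]total = 1160/3.74 = 310 s⁻¹.
kcat/Km = 310/22.4 = 13.8 μM⁻¹·s⁻¹.

13.8 μM⁻¹·s⁻¹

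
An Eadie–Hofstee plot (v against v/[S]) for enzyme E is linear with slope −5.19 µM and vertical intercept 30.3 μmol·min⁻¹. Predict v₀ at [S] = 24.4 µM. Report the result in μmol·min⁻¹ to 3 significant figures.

In the Eadie–Hofstee form v = Vmax − Km·(v/[S]), the slope is −Km and the intercept is Vmax, so Km = 5.19 µM and Vmax = 30.3 μmol·min⁻¹.
v = 30.3 × 24.4/(5.19 + 24.4) = 25.0 μmol·min⁻¹.

25.0 μmol·min⁻¹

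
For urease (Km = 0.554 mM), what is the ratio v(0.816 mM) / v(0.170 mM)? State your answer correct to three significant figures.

2.54

The fractional saturations are [S]/(Km+[S]) = 0.170/0.7240 = 0.2348 and 0.816/1.370 = 0.5956.
v₂/v₁ is just their ratio: 0.5956/0.2348 = 2.54.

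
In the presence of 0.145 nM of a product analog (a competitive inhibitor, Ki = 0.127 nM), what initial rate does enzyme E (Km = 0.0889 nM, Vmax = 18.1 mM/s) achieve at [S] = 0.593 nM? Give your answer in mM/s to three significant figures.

13.7 mM/s

α = 1 + [I]/Ki = 1 + 0.145/0.127 = 2.142.
For a competitive inhibitor, Vmax is unchanged and the apparent Km becomes α·Km: Km,app = 0.190 nM, Vmax,app = 18.1 mM/s.
v = Vmax,app·[S]/(Km,app + [S]) = 18.1 × 0.593/(0.190 + 0.593) = 13.7 mM/s.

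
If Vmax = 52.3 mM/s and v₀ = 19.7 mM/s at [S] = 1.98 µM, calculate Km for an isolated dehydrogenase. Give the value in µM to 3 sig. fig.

From v = Vmax[S]/(Km+[S]), Km = [S](Vmax − v)/v.
Km = 1.98 × (52.3 − 19.7) / 19.7 = 64.55/19.7 = 3.28 µM.

3.28 µM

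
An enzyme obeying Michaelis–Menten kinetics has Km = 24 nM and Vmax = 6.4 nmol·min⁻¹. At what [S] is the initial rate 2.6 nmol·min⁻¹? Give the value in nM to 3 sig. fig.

16.4 nM

The required fractional saturation is v/Vmax = 2.6/6.4 = 0.4062.
Then [S]/(Km+[S]) = 0.4062 ⇒ [S] = 24 × 0.4062/(1 − 0.4062) = 16.4 nM.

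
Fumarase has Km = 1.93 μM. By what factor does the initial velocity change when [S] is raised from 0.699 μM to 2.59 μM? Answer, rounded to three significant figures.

Since Vmax cancels, v₂/v₁ = [S]₂(Km+[S]₁) / [S]₁(Km+[S]₂).
= 2.59×(1.93+0.699) / (0.699×(1.93+2.59)) = 6.809/3.159 = 2.16.

2.16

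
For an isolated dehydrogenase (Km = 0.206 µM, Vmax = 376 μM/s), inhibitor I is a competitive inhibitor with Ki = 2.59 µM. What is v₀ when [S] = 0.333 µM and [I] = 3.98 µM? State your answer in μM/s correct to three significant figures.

146 μM/s

With α = 1 + [I]/Ki = 1 + 3.98/2.59 = 2.537, the competitive rate law is v = Vmax[S] / (αKm + [S]).
v = 376×0.333 / (2.537×0.206 + 0.333) = 125.2/0.8556 = 146 μM/s.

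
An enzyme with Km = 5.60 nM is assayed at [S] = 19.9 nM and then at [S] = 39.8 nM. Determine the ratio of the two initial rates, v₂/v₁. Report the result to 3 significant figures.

The fractional saturations are [S]/(Km+[S]) = 19.9/25.50 = 0.7804 and 39.8/45.40 = 0.8767.
v₂/v₁ is just their ratio: 0.8767/0.7804 = 1.12.

1.12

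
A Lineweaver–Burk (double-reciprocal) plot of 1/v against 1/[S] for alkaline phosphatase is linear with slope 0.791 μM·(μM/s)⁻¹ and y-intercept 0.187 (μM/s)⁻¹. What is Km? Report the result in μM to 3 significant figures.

4.23 μM

y-intercept = 1/Vmax ⇒ Vmax = 5.35 μM/s; slope = Km/Vmax ⇒ Km = slope × Vmax.
Km = 0.791 × 5.35 = 4.23 μM.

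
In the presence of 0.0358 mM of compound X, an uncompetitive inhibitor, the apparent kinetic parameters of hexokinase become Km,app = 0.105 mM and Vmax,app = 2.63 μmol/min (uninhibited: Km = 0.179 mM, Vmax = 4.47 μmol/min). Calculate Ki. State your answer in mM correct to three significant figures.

0.0512 mM

Uncompetitive: Vmax,app = Vmax/α (and Km,app = Km/α) with α = 1 + [I]/Ki.
α = Vmax/Vmax,app = 4.47/2.63 = 1.700.
Since α = 1 + [I]/Ki, [I]/Ki = 1.700 − 1 = 0.6996 and Ki = 0.0358/0.6996 = 0.0512 mM.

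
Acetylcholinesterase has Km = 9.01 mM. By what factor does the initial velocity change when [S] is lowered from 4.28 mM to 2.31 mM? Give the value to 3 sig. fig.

0.634

The fractional saturations are [S]/(Km+[S]) = 4.28/13.29 = 0.3220 and 2.31/11.32 = 0.2041.
v₂/v₁ is just their ratio: 0.2041/0.3220 = 0.634.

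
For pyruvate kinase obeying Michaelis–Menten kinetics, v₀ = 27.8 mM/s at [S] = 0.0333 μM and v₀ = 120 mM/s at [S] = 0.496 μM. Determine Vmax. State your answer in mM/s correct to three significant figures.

From v = Vmax[S]/(Km+[S]), each point gives Vmax = v(Km+[S])/[S].
Equating: 27.8(Km+0.0333)/0.0333 = 120(Km+0.496)/0.496.
834.8·Km + 27.8 = 241.9·Km + 120, so (834.8 − 241.9)·Km = 120 − 27.8.
Km = 92.20/592.9 = 0.156 μM; then Vmax = 27.8(0.156+0.0333)/0.0333 = 158 mM/s.

158 mM/s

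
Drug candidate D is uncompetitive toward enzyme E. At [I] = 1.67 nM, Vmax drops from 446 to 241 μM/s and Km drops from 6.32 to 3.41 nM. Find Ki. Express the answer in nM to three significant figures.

Uncompetitive: Vmax,app = Vmax/α (and Km,app = Km/α) with α = 1 + [I]/Ki.
α = Vmax/Vmax,app = 446/241 = 1.851.
Since α = 1 + [I]/Ki, [I]/Ki = 1.851 − 1 = 0.8506 and Ki = 1.67/0.8506 = 1.96 nM.

1.96 nM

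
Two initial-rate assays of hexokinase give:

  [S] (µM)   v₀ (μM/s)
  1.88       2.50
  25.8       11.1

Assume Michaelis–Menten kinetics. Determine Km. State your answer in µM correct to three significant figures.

From v = Vmax[S]/(Km+[S]), each point gives Vmax = v(Km+[S])/[S].
Equating: 2.50(Km+1.88)/1.88 = 11.1(Km+25.8)/25.8.
1.330·Km + 2.50 = 0.4302·Km + 11.1, so (1.330 − 0.4302)·Km = 11.1 − 2.50.
Km = 8.600/0.8996 = 9.56 µM; then Vmax = 2.50(9.56+1.88)/1.88 = 15.2 μM/s.

9.56 µM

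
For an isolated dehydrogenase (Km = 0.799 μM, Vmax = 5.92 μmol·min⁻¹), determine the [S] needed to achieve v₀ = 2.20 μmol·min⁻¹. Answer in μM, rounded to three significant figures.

The required fractional saturation is v/Vmax = 2.20/5.92 = 0.3716.
Then [S]/(Km+[S]) = 0.3716 ⇒ [S] = 0.799 × 0.3716/(1 − 0.3716) = 0.473 μM.

0.473 μM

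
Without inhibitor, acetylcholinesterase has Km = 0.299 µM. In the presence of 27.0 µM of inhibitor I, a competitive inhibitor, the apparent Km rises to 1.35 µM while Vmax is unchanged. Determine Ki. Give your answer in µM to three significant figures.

Competitive: Km,app = α·Km with α = 1 + [I]/Ki.
α = Km,app/Km = 1.35/0.299 = 4.515.
Ki = [I]/(α − 1) = 27.0/3.515 = 7.68 µM.

7.68 µM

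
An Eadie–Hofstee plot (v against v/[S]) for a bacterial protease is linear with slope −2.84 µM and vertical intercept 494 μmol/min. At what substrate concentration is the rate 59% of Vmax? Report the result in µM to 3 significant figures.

4.09 µM

The Eadie–Hofstee slope gives Km = 2.84 µM (slope = −Km).
v/Vmax = [S]/(Km+[S]) = 0.59 ⇒ [S] = Km·0.59/(1−0.59) = 2.84 × 1.439 = 4.09 µM.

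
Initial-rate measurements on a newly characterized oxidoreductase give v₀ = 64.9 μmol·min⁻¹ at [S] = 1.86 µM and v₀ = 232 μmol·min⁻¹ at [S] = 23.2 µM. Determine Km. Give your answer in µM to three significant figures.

From v = Vmax[S]/(Km+[S]), each point gives Vmax = v(Km+[S])/[S].
Equating: 64.9(Km+1.86)/1.86 = 232(Km+23.2)/23.2.
34.89·Km + 64.9 = 10.00·Km + 232, so (34.89 − 10.00)·Km = 232 − 64.9.
Km = 167.1/24.89 = 6.71 µM; then Vmax = 64.9(6.71+1.86)/1.86 = 299 μmol·min⁻¹.

6.71 µM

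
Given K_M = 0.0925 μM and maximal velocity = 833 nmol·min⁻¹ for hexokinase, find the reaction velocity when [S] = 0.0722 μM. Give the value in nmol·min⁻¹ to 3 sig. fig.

365 nmol·min⁻¹

[S]/(Km+[S]) = 0.0722/0.1647 = 0.4384, the fractional saturation.
v = 0.4384 × Vmax = 0.4384 × 833 = 365 nmol·min⁻¹.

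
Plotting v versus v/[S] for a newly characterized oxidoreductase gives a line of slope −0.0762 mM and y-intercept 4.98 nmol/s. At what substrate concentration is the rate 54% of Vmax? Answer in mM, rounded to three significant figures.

The Eadie–Hofstee slope gives Km = 0.0762 mM (slope = −Km).
v/Vmax = [S]/(Km+[S]) = 0.54 ⇒ [S] = Km·0.54/(1−0.54) = 0.0762 × 1.174 = 0.0895 mM.

0.0895 mM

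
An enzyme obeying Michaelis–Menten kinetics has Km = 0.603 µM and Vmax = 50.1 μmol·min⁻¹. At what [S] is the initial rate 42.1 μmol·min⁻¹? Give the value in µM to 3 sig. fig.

The required fractional saturation is v/Vmax = 42.1/50.1 = 0.8403.
Then [S]/(Km+[S]) = 0.8403 ⇒ [S] = 0.603 × 0.8403/(1 − 0.8403) = 3.17 µM.

3.17 µM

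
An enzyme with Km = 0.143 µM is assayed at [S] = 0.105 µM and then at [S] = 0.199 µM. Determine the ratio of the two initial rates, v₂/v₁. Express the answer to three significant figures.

1.37

The fractional saturations are [S]/(Km+[S]) = 0.105/0.2480 = 0.4234 and 0.199/0.3420 = 0.5819.
v₂/v₁ is just their ratio: 0.5819/0.4234 = 1.37.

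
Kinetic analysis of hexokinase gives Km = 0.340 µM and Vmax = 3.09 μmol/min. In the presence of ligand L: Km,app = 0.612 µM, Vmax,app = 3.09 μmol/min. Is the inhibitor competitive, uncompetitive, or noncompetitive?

Km increases (0.340 → 0.612 µM) while Vmax is unchanged — the hallmark of competitive inhibition.

competitive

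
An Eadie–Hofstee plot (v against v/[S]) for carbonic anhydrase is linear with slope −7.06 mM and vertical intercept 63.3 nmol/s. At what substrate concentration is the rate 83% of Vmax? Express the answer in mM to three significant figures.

The Eadie–Hofstee slope gives Km = 7.06 mM (slope = −Km).
v/Vmax = [S]/(Km+[S]) = 0.83 ⇒ [S] = Km·0.83/(1−0.83) = 7.06 × 4.882 = 34.5 mM.

34.5 mM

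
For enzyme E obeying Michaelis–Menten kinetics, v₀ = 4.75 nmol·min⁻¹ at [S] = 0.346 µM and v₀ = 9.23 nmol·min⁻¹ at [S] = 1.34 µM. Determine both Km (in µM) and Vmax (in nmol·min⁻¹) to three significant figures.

From v = Vmax[S]/(Km+[S]), each point gives Vmax = v(Km+[S])/[S].
Equating: 4.75(Km+0.346)/0.346 = 9.23(Km+1.34)/1.34.
13.73·Km + 4.75 = 6.888·Km + 9.23, so (13.73 − 6.888)·Km = 9.23 − 4.75.
Km = 4.480/6.840 = 0.655 µM; then Vmax = 4.75(0.655+0.346)/0.346 = 13.7 nmol·min⁻¹.

Km = 0.655 µM; Vmax = 13.7 nmol·min⁻¹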